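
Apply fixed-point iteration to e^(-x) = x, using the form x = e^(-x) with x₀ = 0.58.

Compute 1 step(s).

Equation: e^(-x) = x
Fixed-point form: x = e^(-x)
x₀ = 0.58

x_1 = g(0.580000) = 0.559898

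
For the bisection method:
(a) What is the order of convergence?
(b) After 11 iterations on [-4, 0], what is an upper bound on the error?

(a) Bisection has linear (order 1) convergence; the error is halved each step.

(b) Error bound = (b-a)/2^n = (0 - (-4))/2^{11}
    = 4/2^{11}

(a) 1 (linear); (b) error ≤ 1.95e-03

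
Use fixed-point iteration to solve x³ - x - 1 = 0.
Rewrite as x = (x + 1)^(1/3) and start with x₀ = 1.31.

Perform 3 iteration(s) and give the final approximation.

Equation: x³ - x - 1 = 0
Fixed-point form: x = (x + 1)^(1/3)
x₀ = 1.31

x_1 = g(1.310000) = 1.321916
x_2 = g(1.321916) = 1.324186
x_3 = g(1.324186) = 1.324617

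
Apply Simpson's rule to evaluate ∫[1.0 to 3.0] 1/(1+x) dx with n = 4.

f(x) = 1/(1+x)
a = 1.0, b = 3.0, n = 4
h = (b - a)/n = 0.500000

Simpson's rule: (h/3)[f(x₀) + 4f(x₁) + 2f(x₂) + ... + f(xₙ)]

x_0 = 1.0000, f(x_0) = 0.500000, coefficient = 1
x_1 = 1.5000, f(x_1) = 0.400000, coefficient = 4
x_2 = 2.0000, f(x_2) = 0.333333, coefficient = 2
x_3 = 2.5000, f(x_3) = 0.285714, coefficient = 4
x_4 = 3.0000, f(x_4) = 0.250000, coefficient = 1

I ≈ (0.500000/3) × 4.159524 = 0.693254
Exact value: 0.693147
Error: 0.000107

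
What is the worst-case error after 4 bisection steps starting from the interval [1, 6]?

Bisection error bound: |error| ≤ (b-a)/2^n
|error| ≤ (6 - 1)/2^4 = 5/2^4
|error| ≤ 0.3125000000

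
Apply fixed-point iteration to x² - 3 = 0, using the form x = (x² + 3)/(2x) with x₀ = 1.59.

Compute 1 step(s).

Equation: x² - 3 = 0
Fixed-point form: x = (x² + 3)/(2x)
x₀ = 1.59

x_1 = g(1.590000) = 1.738396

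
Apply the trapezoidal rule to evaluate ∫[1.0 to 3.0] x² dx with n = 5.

f(x) = x²
a = 1.0, b = 3.0, n = 5
h = (b - a)/n = 0.400000

Trapezoidal rule: (h/2)[f(x₀) + 2f(x₁) + 2f(x₂) + ... + f(xₙ)]

x_0 = 1.0000, f(x_0) = 1.000000, coefficient = 1
x_1 = 1.4000, f(x_1) = 1.960000, coefficient = 2
x_2 = 1.8000, f(x_2) = 3.240000, coefficient = 2
x_3 = 2.2000, f(x_3) = 4.840000, coefficient = 2
x_4 = 2.6000, f(x_4) = 6.760000, coefficient = 2
x_5 = 3.0000, f(x_5) = 9.000000, coefficient = 1

I ≈ (0.400000/2) × 43.600000 = 8.720000
Exact value: 8.666667
Error: 0.053333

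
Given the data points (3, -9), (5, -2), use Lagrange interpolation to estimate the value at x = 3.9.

Lagrange interpolation formula:
P(x) = Σ yᵢ × Lᵢ(x)
where Lᵢ(x) = Π_{j≠i} (x - xⱼ)/(xᵢ - xⱼ)

L_0(3.9) = (3.9 - 5)/(3 - 5) = 0.550000
L_1(3.9) = (3.9 - 3)/(5 - 3) = 0.450000

P(3.9) = (-9)×L_0(3.9) + (-2)×L_1(3.9)
P(3.9) = -5.850000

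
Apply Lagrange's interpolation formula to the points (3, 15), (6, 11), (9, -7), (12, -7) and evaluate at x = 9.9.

Lagrange interpolation formula:
P(x) = Σ yᵢ × Lᵢ(x)
where Lᵢ(x) = Π_{j≠i} (x - xⱼ)/(xᵢ - xⱼ)

L_0(9.9) = (9.9 - 6)/(3 - 6) × (9.9 - 9)/(3 - 9) × (9.9 - 12)/(3 - 12) = 0.045500
L_1(9.9) = (9.9 - 3)/(6 - 3) × (9.9 - 9)/(6 - 9) × (9.9 - 12)/(6 - 12) = -0.241500
L_2(9.9) = (9.9 - 3)/(9 - 3) × (9.9 - 6)/(9 - 6) × (9.9 - 12)/(9 - 12) = 1.046500
L_3(9.9) = (9.9 - 3)/(12 - 3) × (9.9 - 6)/(12 - 6) × (9.9 - 9)/(12 - 9) = 0.149500

P(9.9) = 15×L_0(9.9) + 11×L_1(9.9) + (-7)×L_2(9.9) + (-7)×L_3(9.9)
P(9.9) = -10.346000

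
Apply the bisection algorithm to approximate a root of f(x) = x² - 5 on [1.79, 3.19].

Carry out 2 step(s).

f(x) = x² - 5
Initial interval: [1.79, 3.19]

Iteration 1:
  c_1 = (1.790000 + 3.190000)/2 = 2.490000
  f(c_1) = f(2.490000) = 1.200100
  f(a) × f(c) < 0, new interval: [1.790000, 2.490000]
Iteration 2:
  c_2 = (1.790000 + 2.490000)/2 = 2.140000
  f(c_2) = f(2.140000) = -0.420400
  f(a) × f(c) ≥ 0, new interval: [2.140000, 2.490000]

After 2 iteration(s), the approximation is c_2 = 2.140000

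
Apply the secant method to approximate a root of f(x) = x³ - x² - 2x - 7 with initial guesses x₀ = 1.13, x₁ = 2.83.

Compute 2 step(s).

f(x) = x³ - x² - 2x - 7
x₀ = 1.13, x₁ = 2.83

Secant formula: x_{n+1} = x_n - f(x_n)(x_n - x_{n-1})/(f(x_n) - f(x_{n-1}))

Iteration 1:
  f(1.130000) = -9.094003
  f(2.830000) = 1.996287
  x_2 = 2.830000 - 1.996287×(2.830000 - 1.130000)/(1.996287 - (-9.094003))
       = 2.523995
Iteration 2:
  f(2.830000) = 1.996287
  f(2.523995) = -2.339307
  x_3 = 2.523995 - (-2.339307)×(2.523995 - 2.830000)/(-2.339307 - 1.996287)
       = 2.689102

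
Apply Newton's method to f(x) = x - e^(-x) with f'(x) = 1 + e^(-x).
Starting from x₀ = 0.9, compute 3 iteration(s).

f(x) = x - e^(-x)
f'(x) = 1 + e^(-x)
x₀ = 0.9

Newton-Raphson formula: x_{n+1} = x_n - f(x_n)/f'(x_n)

Iteration 1:
  f(0.900000) = 0.493430
  f'(0.900000) = 1.406570
  x_1 = 0.900000 - 0.493430/1.406570 = 0.549196
Iteration 2:
  f(0.549196) = -0.028218
  f'(0.549196) = 1.577414
  x_2 = 0.549196 - (-0.028218)/1.577414 = 0.567085
Iteration 3:
  f(0.567085) = -0.000092
  f'(0.567085) = 1.567177
  x_3 = 0.567085 - (-0.000092)/1.567177 = 0.567143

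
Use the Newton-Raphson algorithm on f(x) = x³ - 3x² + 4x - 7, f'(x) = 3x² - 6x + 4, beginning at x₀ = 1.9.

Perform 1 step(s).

f(x) = x³ - 3x² + 4x - 7
f'(x) = 3x² - 6x + 4
x₀ = 1.9

Newton-Raphson formula: x_{n+1} = x_n - f(x_n)/f'(x_n)

Iteration 1:
  f(1.900000) = -3.371000
  f'(1.900000) = 3.430000
  x_1 = 1.900000 - (-3.371000)/3.430000 = 2.882799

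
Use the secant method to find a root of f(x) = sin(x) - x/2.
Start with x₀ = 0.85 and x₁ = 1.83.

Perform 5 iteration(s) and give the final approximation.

f(x) = sin(x) - x/2
x₀ = 0.85, x₁ = 1.83

Secant formula: x_{n+1} = x_n - f(x_n)(x_n - x_{n-1})/(f(x_n) - f(x_{n-1}))

Iteration 1:
  f(0.850000) = 0.326280
  f(1.830000) = 0.051594
  x_2 = 1.830000 - 0.051594×(1.830000 - 0.850000)/(0.051594 - 0.326280)
       = 2.014074
Iteration 2:
  f(1.830000) = 0.051594
  f(2.014074) = -0.103686
  x_3 = 2.014074 - (-0.103686)×(2.014074 - 1.830000)/(-0.103686 - 0.051594)
       = 1.891161
Iteration 3:
  f(2.014074) = -0.103686
  f(1.891161) = 0.003540
  x_4 = 1.891161 - 0.003540×(1.891161 - 2.014074)/(0.003540 - (-0.103686))
       = 1.895219
Iteration 4:
  f(1.891161) = 0.003540
  f(1.895219) = 0.000225
  x_5 = 1.895219 - 0.000225×(1.895219 - 1.891161)/(0.000225 - 0.003540)
       = 1.895495
Iteration 5:
  f(1.895219) = 0.000225
  f(1.895495) = -0.000001
  x_6 = 1.895495 - (-0.000001)×(1.895495 - 1.895219)/(-0.000001 - 0.000225)
       = 1.895494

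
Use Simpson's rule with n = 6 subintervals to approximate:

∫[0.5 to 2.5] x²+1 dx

f(x) = x²+1
a = 0.5, b = 2.5, n = 6
h = (b - a)/n = 0.333333

Simpson's rule: (h/3)[f(x₀) + 4f(x₁) + 2f(x₂) + ... + f(xₙ)]

x_0 = 0.5000, f(x_0) = 1.250000, coefficient = 1
x_1 = 0.8333, f(x_1) = 1.694444, coefficient = 4
x_2 = 1.1667, f(x_2) = 2.361111, coefficient = 2
x_3 = 1.5000, f(x_3) = 3.250000, coefficient = 4
x_4 = 1.8333, f(x_4) = 4.361111, coefficient = 2
x_5 = 2.1667, f(x_5) = 5.694444, coefficient = 4
x_6 = 2.5000, f(x_6) = 7.250000, coefficient = 1

I ≈ (0.333333/3) × 64.500000 = 7.166667
Exact value: 7.166667
Error: 0.000000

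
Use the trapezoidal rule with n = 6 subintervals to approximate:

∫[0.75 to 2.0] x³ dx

f(x) = x³
a = 0.75, b = 2.0, n = 6
h = (b - a)/n = 0.208333

Trapezoidal rule: (h/2)[f(x₀) + 2f(x₁) + 2f(x₂) + ... + f(xₙ)]

x_0 = 0.7500, f(x_0) = 0.421875, coefficient = 1
x_1 = 0.9583, f(x_1) = 0.880136, coefficient = 2
x_2 = 1.1667, f(x_2) = 1.587963, coefficient = 2
x_3 = 1.3750, f(x_3) = 2.599609, coefficient = 2
x_4 = 1.5833, f(x_4) = 3.969329, coefficient = 2
x_5 = 1.7917, f(x_5) = 5.751374, coefficient = 2
x_6 = 2.0000, f(x_6) = 8.000000, coefficient = 1

I ≈ (0.208333/2) × 37.998698 = 3.958198
Exact value: 3.920898
Error: 0.037299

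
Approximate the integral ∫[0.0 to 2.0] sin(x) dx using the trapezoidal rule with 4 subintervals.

f(x) = sin(x)
a = 0.0, b = 2.0, n = 4
h = (b - a)/n = 0.500000

Trapezoidal rule: (h/2)[f(x₀) + 2f(x₁) + 2f(x₂) + ... + f(xₙ)]

x_0 = 0.0000, f(x_0) = 0.000000, coefficient = 1
x_1 = 0.5000, f(x_1) = 0.479426, coefficient = 2
x_2 = 1.0000, f(x_2) = 0.841471, coefficient = 2
x_3 = 1.5000, f(x_3) = 0.997495, coefficient = 2
x_4 = 2.0000, f(x_4) = 0.909297, coefficient = 1

I ≈ (0.500000/2) × 5.546080 = 1.386520
Exact value: 1.416147
Error: 0.029627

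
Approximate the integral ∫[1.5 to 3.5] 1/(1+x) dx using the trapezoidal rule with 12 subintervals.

f(x) = 1/(1+x)
a = 1.5, b = 3.5, n = 12
h = (b - a)/n = 0.166667

Trapezoidal rule: (h/2)[f(x₀) + 2f(x₁) + 2f(x₂) + ... + f(xₙ)]

x_0 = 1.5000, f(x_0) = 0.400000, coefficient = 1
x_1 = 1.6667, f(x_1) = 0.375000, coefficient = 2
x_2 = 1.8333, f(x_2) = 0.352941, coefficient = 2
x_3 = 2.0000, f(x_3) = 0.333333, coefficient = 2
x_4 = 2.1667, f(x_4) = 0.315789, coefficient = 2
x_5 = 2.3333, f(x_5) = 0.300000, coefficient = 2
x_6 = 2.5000, f(x_6) = 0.285714, coefficient = 2
x_7 = 2.6667, f(x_7) = 0.272727, coefficient = 2
x_8 = 2.8333, f(x_8) = 0.260870, coefficient = 2
x_9 = 3.0000, f(x_9) = 0.250000, coefficient = 2
x_10 = 3.1667, f(x_10) = 0.240000, coefficient = 2
x_11 = 3.3333, f(x_11) = 0.230769, coefficient = 2
x_12 = 3.5000, f(x_12) = 0.222222, coefficient = 1

I ≈ (0.166667/2) × 7.056511 = 0.588043
Exact value: 0.587787
Error: 0.000256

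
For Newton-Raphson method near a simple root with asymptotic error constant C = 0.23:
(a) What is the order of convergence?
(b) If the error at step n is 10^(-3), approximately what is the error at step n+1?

(a) Newton-Raphson has quadratic (order 2) convergence near simple roots.
    This means |e_{n+1}| ≈ C|e_n|².

(b) With |e_n| = 10^(-3) and C = 0.23:
    |e_{n+1}| ≈ 0.23 × (10^(-3))² = 0.23 × 10^(-6)

(a) 2 (quadratic); (b) |e_{n+1}| ≈ 2.300e-07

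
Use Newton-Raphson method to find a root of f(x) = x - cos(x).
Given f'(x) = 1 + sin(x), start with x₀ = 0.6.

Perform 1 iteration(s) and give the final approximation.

f(x) = x - cos(x)
f'(x) = 1 + sin(x)
x₀ = 0.6

Newton-Raphson formula: x_{n+1} = x_n - f(x_n)/f'(x_n)

Iteration 1:
  f(0.600000) = -0.225336
  f'(0.600000) = 1.564642
  x_1 = 0.600000 - (-0.225336)/1.564642 = 0.744017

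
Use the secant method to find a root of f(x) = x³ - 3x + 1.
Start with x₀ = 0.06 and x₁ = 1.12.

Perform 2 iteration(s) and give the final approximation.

f(x) = x³ - 3x + 1
x₀ = 0.06, x₁ = 1.12

Secant formula: x_{n+1} = x_n - f(x_n)(x_n - x_{n-1})/(f(x_n) - f(x_{n-1}))

Iteration 1:
  f(0.060000) = 0.820216
  f(1.120000) = -0.955072
  x_2 = 1.120000 - (-0.955072)×(1.120000 - 0.060000)/(-0.955072 - 0.820216)
       = 0.549740
Iteration 2:
  f(1.120000) = -0.955072
  f(0.549740) = -0.483080
  x_3 = 0.549740 - (-0.483080)×(0.549740 - 1.120000)/(-0.483080 - (-0.955072))
       = -0.033918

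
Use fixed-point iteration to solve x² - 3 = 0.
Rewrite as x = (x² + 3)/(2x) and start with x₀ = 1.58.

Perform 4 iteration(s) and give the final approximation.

Equation: x² - 3 = 0
Fixed-point form: x = (x² + 3)/(2x)
x₀ = 1.58

x_1 = g(1.580000) = 1.739367
x_2 = g(1.739367) = 1.732066
x_3 = g(1.732066) = 1.732051
x_4 = g(1.732051) = 1.732051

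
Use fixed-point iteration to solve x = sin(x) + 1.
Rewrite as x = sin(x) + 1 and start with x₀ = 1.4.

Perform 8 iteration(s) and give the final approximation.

Equation: x = sin(x) + 1
Fixed-point form: x = sin(x) + 1
x₀ = 1.4

x_1 = g(1.400000) = 1.985450
x_2 = g(1.985450) = 1.915256
x_3 = g(1.915256) = 1.941258
x_4 = g(1.941258) = 1.932160
x_5 = g(1.932160) = 1.935415
x_6 = g(1.935415) = 1.934260
x_7 = g(1.934260) = 1.934671
x_8 = g(1.934671) = 1.934525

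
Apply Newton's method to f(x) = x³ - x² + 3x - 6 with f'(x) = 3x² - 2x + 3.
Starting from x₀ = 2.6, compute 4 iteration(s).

f(x) = x³ - x² + 3x - 6
f'(x) = 3x² - 2x + 3
x₀ = 2.6

Newton-Raphson formula: x_{n+1} = x_n - f(x_n)/f'(x_n)

Iteration 1:
  f(2.600000) = 12.616000
  f'(2.600000) = 18.080000
  x_1 = 2.600000 - 12.616000/18.080000 = 1.902212
Iteration 2:
  f(1.902212) = 2.971213
  f'(1.902212) = 10.050811
  x_2 = 1.902212 - 2.971213/10.050811 = 1.606593
Iteration 3:
  f(1.606593) = 0.385482
  f'(1.606593) = 7.530238
  x_3 = 1.606593 - 0.385482/7.530238 = 1.555402
Iteration 4:
  f(1.555402) = 0.009876
  f'(1.555402) = 7.147021
  x_4 = 1.555402 - 0.009876/7.147021 = 1.554020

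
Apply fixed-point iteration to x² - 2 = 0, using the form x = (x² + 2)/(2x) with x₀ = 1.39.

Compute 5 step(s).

Equation: x² - 2 = 0
Fixed-point form: x = (x² + 2)/(2x)
x₀ = 1.39

x_1 = g(1.390000) = 1.414424
x_2 = g(1.414424) = 1.414214
x_3 = g(1.414214) = 1.414214
x_4 = g(1.414214) = 1.414214
x_5 = g(1.414214) = 1.414214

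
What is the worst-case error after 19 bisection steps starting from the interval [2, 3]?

Bisection error bound: |error| ≤ (b-a)/2^n
|error| ≤ (3 - 2)/2^19 = 1/2^19
|error| ≤ 0.0000019073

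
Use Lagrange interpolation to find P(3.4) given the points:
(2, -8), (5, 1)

Lagrange interpolation formula:
P(x) = Σ yᵢ × Lᵢ(x)
where Lᵢ(x) = Π_{j≠i} (x - xⱼ)/(xᵢ - xⱼ)

L_0(3.4) = (3.4 - 5)/(2 - 5) = 0.533333
L_1(3.4) = (3.4 - 2)/(5 - 2) = 0.466667

P(3.4) = (-8)×L_0(3.4) + 1×L_1(3.4)
P(3.4) = -3.800000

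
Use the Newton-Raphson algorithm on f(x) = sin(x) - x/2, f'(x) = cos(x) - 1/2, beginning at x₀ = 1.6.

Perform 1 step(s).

f(x) = sin(x) - x/2
f'(x) = cos(x) - 1/2
x₀ = 1.6

Newton-Raphson formula: x_{n+1} = x_n - f(x_n)/f'(x_n)

Iteration 1:
  f(1.600000) = 0.199574
  f'(1.600000) = -0.529200
  x_1 = 1.600000 - 0.199574/(-0.529200) = 1.977124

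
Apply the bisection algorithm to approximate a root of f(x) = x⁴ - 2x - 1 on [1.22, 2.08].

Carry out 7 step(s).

f(x) = x⁴ - 2x - 1
Initial interval: [1.22, 2.08]

Iteration 1:
  c_1 = (1.220000 + 2.080000)/2 = 1.650000
  f(c_1) = f(1.650000) = 3.112006
  f(a) × f(c) < 0, new interval: [1.220000, 1.650000]
Iteration 2:
  c_2 = (1.220000 + 1.650000)/2 = 1.435000
  f(c_2) = f(1.435000) = 0.370408
  f(a) × f(c) < 0, new interval: [1.220000, 1.435000]
Iteration 3:
  c_3 = (1.220000 + 1.435000)/2 = 1.327500
  f(c_3) = f(1.327500) = -0.549453
  f(a) × f(c) ≥ 0, new interval: [1.327500, 1.435000]
Iteration 4:
  c_4 = (1.327500 + 1.435000)/2 = 1.381250
  f(c_4) = f(1.381250) = -0.122602
  f(a) × f(c) ≥ 0, new interval: [1.381250, 1.435000]
Iteration 5:
  c_5 = (1.381250 + 1.435000)/2 = 1.408125
  f(c_5) = f(1.408125) = 0.115309
  f(a) × f(c) < 0, new interval: [1.381250, 1.408125]
Iteration 6:
  c_6 = (1.381250 + 1.408125)/2 = 1.394688
  f(c_6) = f(1.394688) = -0.005754
  f(a) × f(c) ≥ 0, new interval: [1.394688, 1.408125]
Iteration 7:
  c_7 = (1.394688 + 1.408125)/2 = 1.401406
  f(c_7) = f(1.401406) = 0.054246
  f(a) × f(c) < 0, new interval: [1.394688, 1.401406]

After 7 iteration(s), the approximation is c_7 = 1.401406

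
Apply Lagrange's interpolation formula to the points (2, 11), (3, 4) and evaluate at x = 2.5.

Lagrange interpolation formula:
P(x) = Σ yᵢ × Lᵢ(x)
where Lᵢ(x) = Π_{j≠i} (x - xⱼ)/(xᵢ - xⱼ)

L_0(2.5) = (2.5 - 3)/(2 - 3) = 0.500000
L_1(2.5) = (2.5 - 2)/(3 - 2) = 0.500000

P(2.5) = 11×L_0(2.5) + 4×L_1(2.5)
P(2.5) = 7.500000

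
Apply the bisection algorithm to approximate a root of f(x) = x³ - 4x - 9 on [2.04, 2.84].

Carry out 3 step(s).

f(x) = x³ - 4x - 9
Initial interval: [2.04, 2.84]

Iteration 1:
  c_1 = (2.040000 + 2.840000)/2 = 2.440000
  f(c_1) = f(2.440000) = -4.233216
  f(a) × f(c) ≥ 0, new interval: [2.440000, 2.840000]
Iteration 2:
  c_2 = (2.440000 + 2.840000)/2 = 2.640000
  f(c_2) = f(2.640000) = -1.160256
  f(a) × f(c) ≥ 0, new interval: [2.640000, 2.840000]
Iteration 3:
  c_3 = (2.640000 + 2.840000)/2 = 2.740000
  f(c_3) = f(2.740000) = 0.610824
  f(a) × f(c) < 0, new interval: [2.640000, 2.740000]

After 3 iteration(s), the approximation is c_3 = 2.740000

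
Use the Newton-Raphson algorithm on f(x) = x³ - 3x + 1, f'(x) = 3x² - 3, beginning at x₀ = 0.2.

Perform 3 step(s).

f(x) = x³ - 3x + 1
f'(x) = 3x² - 3
x₀ = 0.2

Newton-Raphson formula: x_{n+1} = x_n - f(x_n)/f'(x_n)

Iteration 1:
  f(0.200000) = 0.408000
  f'(0.200000) = -2.880000
  x_1 = 0.200000 - 0.408000/(-2.880000) = 0.341667
Iteration 2:
  f(0.341667) = 0.014885
  f'(0.341667) = -2.649792
  x_2 = 0.341667 - 0.014885/(-2.649792) = 0.347284
Iteration 3:
  f(0.347284) = 0.000033
  f'(0.347284) = -2.638181
  x_3 = 0.347284 - 0.000033/(-2.638181) = 0.347296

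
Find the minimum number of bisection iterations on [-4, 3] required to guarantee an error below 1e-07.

We need (b-a)/2^n ≤ 1e-07
(3 - (-4))/2^n ≤ 1e-07
7/2^n ≤ 1e-07
2^n ≥ 70000000
n ≥ log₂(70000000) = 26.06
n ≥ 27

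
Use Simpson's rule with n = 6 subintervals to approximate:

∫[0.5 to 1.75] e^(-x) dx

f(x) = e^(-x)
a = 0.5, b = 1.75, n = 6
h = (b - a)/n = 0.208333

Simpson's rule: (h/3)[f(x₀) + 4f(x₁) + 2f(x₂) + ... + f(xₙ)]

x_0 = 0.5000, f(x_0) = 0.606531, coefficient = 1
x_1 = 0.7083, f(x_1) = 0.492464, coefficient = 4
x_2 = 0.9167, f(x_2) = 0.399850, coefficient = 2
x_3 = 1.1250, f(x_3) = 0.324652, coefficient = 4
x_4 = 1.3333, f(x_4) = 0.263597, coefficient = 2
x_5 = 1.5417, f(x_5) = 0.214024, coefficient = 4
x_6 = 1.7500, f(x_6) = 0.173774, coefficient = 1

I ≈ (0.208333/3) × 6.231762 = 0.432761
Exact value: 0.432757
Error: 0.000005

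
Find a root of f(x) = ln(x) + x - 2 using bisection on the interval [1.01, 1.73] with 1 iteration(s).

f(x) = ln(x) + x - 2
Initial interval: [1.01, 1.73]

Iteration 1:
  c_1 = (1.010000 + 1.730000)/2 = 1.370000
  f(c_1) = f(1.370000) = -0.315189
  f(a) × f(c) ≥ 0, new interval: [1.370000, 1.730000]

After 1 iteration(s), the approximation is c_1 = 1.370000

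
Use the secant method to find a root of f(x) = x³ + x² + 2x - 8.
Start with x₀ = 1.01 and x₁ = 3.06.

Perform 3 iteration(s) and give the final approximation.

f(x) = x³ + x² + 2x - 8
x₀ = 1.01, x₁ = 3.06

Secant formula: x_{n+1} = x_n - f(x_n)(x_n - x_{n-1})/(f(x_n) - f(x_{n-1}))

Iteration 1:
  f(1.010000) = -3.929599
  f(3.060000) = 36.136216
  x_2 = 3.060000 - 36.136216×(3.060000 - 1.010000)/(36.136216 - (-3.929599))
       = 1.211061
Iteration 2:
  f(3.060000) = 36.136216
  f(1.211061) = -2.334983
  x_3 = 1.211061 - (-2.334983)×(1.211061 - 3.060000)/(-2.334983 - 36.136216)
       = 1.323281
Iteration 3:
  f(1.211061) = -2.334983
  f(1.323281) = -1.285202
  x_4 = 1.323281 - (-1.285202)×(1.323281 - 1.211061)/(-1.285202 - (-2.334983))
       = 1.460668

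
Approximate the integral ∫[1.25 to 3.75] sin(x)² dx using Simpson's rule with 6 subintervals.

f(x) = sin(x)²
a = 1.25, b = 3.75, n = 6
h = (b - a)/n = 0.416667

Simpson's rule: (h/3)[f(x₀) + 4f(x₁) + 2f(x₂) + ... + f(xₙ)]

x_0 = 1.2500, f(x_0) = 0.900572, coefficient = 1
x_1 = 1.6667, f(x_1) = 0.990837, coefficient = 4
x_2 = 2.0833, f(x_2) = 0.759518, coefficient = 2
x_3 = 2.5000, f(x_3) = 0.358169, coefficient = 4
x_4 = 2.9167, f(x_4) = 0.049744, coefficient = 2
x_5 = 3.3333, f(x_5) = 0.036316, coefficient = 4
x_6 = 3.7500, f(x_6) = 0.326682, coefficient = 1

I ≈ (0.416667/3) × 8.387067 = 1.164870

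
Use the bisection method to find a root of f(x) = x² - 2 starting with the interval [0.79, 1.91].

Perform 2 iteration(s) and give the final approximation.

f(x) = x² - 2
Initial interval: [0.79, 1.91]

Iteration 1:
  c_1 = (0.790000 + 1.910000)/2 = 1.350000
  f(c_1) = f(1.350000) = -0.177500
  f(a) × f(c) ≥ 0, new interval: [1.350000, 1.910000]
Iteration 2:
  c_2 = (1.350000 + 1.910000)/2 = 1.630000
  f(c_2) = f(1.630000) = 0.656900
  f(a) × f(c) < 0, new interval: [1.350000, 1.630000]

After 2 iteration(s), the approximation is c_2 = 1.630000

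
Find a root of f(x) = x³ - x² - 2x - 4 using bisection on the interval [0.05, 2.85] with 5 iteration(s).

f(x) = x³ - x² - 2x - 4
Initial interval: [0.05, 2.85]

Iteration 1:
  c_1 = (0.050000 + 2.850000)/2 = 1.450000
  f(c_1) = f(1.450000) = -5.953875
  f(a) × f(c) ≥ 0, new interval: [1.450000, 2.850000]
Iteration 2:
  c_2 = (1.450000 + 2.850000)/2 = 2.150000
  f(c_2) = f(2.150000) = -2.984125
  f(a) × f(c) ≥ 0, new interval: [2.150000, 2.850000]
Iteration 3:
  c_3 = (2.150000 + 2.850000)/2 = 2.500000
  f(c_3) = f(2.500000) = 0.375000
  f(a) × f(c) < 0, new interval: [2.150000, 2.500000]
Iteration 4:
  c_4 = (2.150000 + 2.500000)/2 = 2.325000
  f(c_4) = f(2.325000) = -1.487547
  f(a) × f(c) ≥ 0, new interval: [2.325000, 2.500000]
Iteration 5:
  c_5 = (2.325000 + 2.500000)/2 = 2.412500
  f(c_5) = f(2.412500) = -0.604029
  f(a) × f(c) ≥ 0, new interval: [2.412500, 2.500000]

After 5 iteration(s), the approximation is c_5 = 2.412500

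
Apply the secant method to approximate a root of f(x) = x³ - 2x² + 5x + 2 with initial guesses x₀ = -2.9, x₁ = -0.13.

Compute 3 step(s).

f(x) = x³ - 2x² + 5x + 2
x₀ = -2.9, x₁ = -0.13

Secant formula: x_{n+1} = x_n - f(x_n)(x_n - x_{n-1})/(f(x_n) - f(x_{n-1}))

Iteration 1:
  f(-2.900000) = -53.709000
  f(-0.130000) = 1.314003
  x_2 = -0.130000 - 1.314003×(-0.130000 - (-2.900000))/(1.314003 - (-53.709000))
       = -0.196150
Iteration 2:
  f(-0.130000) = 1.314003
  f(-0.196150) = 0.934752
  x_3 = -0.196150 - 0.934752×(-0.196150 - (-0.130000))/(0.934752 - 1.314003)
       = -0.359193
Iteration 3:
  f(-0.196150) = 0.934752
  f(-0.359193) = -0.100346
  x_4 = -0.359193 - (-0.100346)×(-0.359193 - (-0.196150))/(-0.100346 - 0.934752)
       = -0.343387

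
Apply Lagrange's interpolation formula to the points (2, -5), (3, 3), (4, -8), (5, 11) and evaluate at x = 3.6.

Lagrange interpolation formula:
P(x) = Σ yᵢ × Lᵢ(x)
where Lᵢ(x) = Π_{j≠i} (x - xⱼ)/(xᵢ - xⱼ)

L_0(3.6) = (3.6 - 3)/(2 - 3) × (3.6 - 4)/(2 - 4) × (3.6 - 5)/(2 - 5) = -0.056000
L_1(3.6) = (3.6 - 2)/(3 - 2) × (3.6 - 4)/(3 - 4) × (3.6 - 5)/(3 - 5) = 0.448000
L_2(3.6) = (3.6 - 2)/(4 - 2) × (3.6 - 3)/(4 - 3) × (3.6 - 5)/(4 - 5) = 0.672000
L_3(3.6) = (3.6 - 2)/(5 - 2) × (3.6 - 3)/(5 - 3) × (3.6 - 4)/(5 - 4) = -0.064000

P(3.6) = (-5)×L_0(3.6) + 3×L_1(3.6) + (-8)×L_2(3.6) + 11×L_3(3.6)
P(3.6) = -4.456000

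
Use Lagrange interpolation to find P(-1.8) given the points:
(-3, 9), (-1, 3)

Lagrange interpolation formula:
P(x) = Σ yᵢ × Lᵢ(x)
where Lᵢ(x) = Π_{j≠i} (x - xⱼ)/(xᵢ - xⱼ)

L_0(-1.8) = (-1.8 - (-1))/(-3 - (-1)) = 0.400000
L_1(-1.8) = (-1.8 - (-3))/(-1 - (-3)) = 0.600000

P(-1.8) = 9×L_0(-1.8) + 3×L_1(-1.8)
P(-1.8) = 5.400000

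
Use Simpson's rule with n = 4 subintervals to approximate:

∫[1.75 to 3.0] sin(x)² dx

f(x) = sin(x)²
a = 1.75, b = 3.0, n = 4
h = (b - a)/n = 0.312500

Simpson's rule: (h/3)[f(x₀) + 4f(x₁) + 2f(x₂) + ... + f(xₙ)]

x_0 = 1.7500, f(x_0) = 0.968228, coefficient = 1
x_1 = 2.0625, f(x_1) = 0.777095, coefficient = 4
x_2 = 2.3750, f(x_2) = 0.481199, coefficient = 2
x_3 = 2.6875, f(x_3) = 0.192411, coefficient = 4
x_4 = 3.0000, f(x_4) = 0.019915, coefficient = 1

I ≈ (0.312500/3) × 5.828565 = 0.607142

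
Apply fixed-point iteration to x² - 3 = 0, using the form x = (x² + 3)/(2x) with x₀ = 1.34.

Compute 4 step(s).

Equation: x² - 3 = 0
Fixed-point form: x = (x² + 3)/(2x)
x₀ = 1.34

x_1 = g(1.340000) = 1.789403
x_2 = g(1.789403) = 1.732970
x_3 = g(1.732970) = 1.732051
x_4 = g(1.732051) = 1.732051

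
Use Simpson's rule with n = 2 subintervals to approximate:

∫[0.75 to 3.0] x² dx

f(x) = x²
a = 0.75, b = 3.0, n = 2
h = (b - a)/n = 1.125000

Simpson's rule: (h/3)[f(x₀) + 4f(x₁) + 2f(x₂) + ... + f(xₙ)]

x_0 = 0.7500, f(x_0) = 0.562500, coefficient = 1
x_1 = 1.8750, f(x_1) = 3.515625, coefficient = 4
x_2 = 3.0000, f(x_2) = 9.000000, coefficient = 1

I ≈ (1.125000/3) × 23.625000 = 8.859375
Exact value: 8.859375
Error: 0.000000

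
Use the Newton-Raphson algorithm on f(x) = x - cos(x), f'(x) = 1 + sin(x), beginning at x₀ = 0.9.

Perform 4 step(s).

f(x) = x - cos(x)
f'(x) = 1 + sin(x)
x₀ = 0.9

Newton-Raphson formula: x_{n+1} = x_n - f(x_n)/f'(x_n)

Iteration 1:
  f(0.900000) = 0.278390
  f'(0.900000) = 1.783327
  x_1 = 0.900000 - 0.278390/1.783327 = 0.743893
Iteration 2:
  f(0.743893) = 0.008055
  f'(0.743893) = 1.677158
  x_2 = 0.743893 - 0.008055/1.677158 = 0.739090
Iteration 3:
  f(0.739090) = 0.000008
  f'(0.739090) = 1.673616
  x_3 = 0.739090 - 0.000008/1.673616 = 0.739085
Iteration 4:
  f(0.739085) = 0.000000
  f'(0.739085) = 1.673612
  x_4 = 0.739085 - 0.000000/1.673612 = 0.739085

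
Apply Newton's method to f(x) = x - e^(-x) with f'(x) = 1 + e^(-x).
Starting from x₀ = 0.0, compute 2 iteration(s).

f(x) = x - e^(-x)
f'(x) = 1 + e^(-x)
x₀ = 0.0

Newton-Raphson formula: x_{n+1} = x_n - f(x_n)/f'(x_n)

Iteration 1:
  f(0.000000) = -1.000000
  f'(0.000000) = 2.000000
  x_1 = 0.000000 - (-1.000000)/2.000000 = 0.500000
Iteration 2:
  f(0.500000) = -0.106531
  f'(0.500000) = 1.606531
  x_2 = 0.500000 - (-0.106531)/1.606531 = 0.566311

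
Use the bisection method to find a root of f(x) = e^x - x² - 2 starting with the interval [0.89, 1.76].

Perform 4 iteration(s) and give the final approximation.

f(x) = e^x - x² - 2
Initial interval: [0.89, 1.76]

Iteration 1:
  c_1 = (0.890000 + 1.760000)/2 = 1.325000
  f(c_1) = f(1.325000) = 0.006560
  f(a) × f(c) < 0, new interval: [0.890000, 1.325000]
Iteration 2:
  c_2 = (0.890000 + 1.325000)/2 = 1.107500
  f(c_2) = f(1.107500) = -0.199774
  f(a) × f(c) ≥ 0, new interval: [1.107500, 1.325000]
Iteration 3:
  c_3 = (1.107500 + 1.325000)/2 = 1.216250
  f(c_3) = f(1.216250) = -0.104754
  f(a) × f(c) ≥ 0, new interval: [1.216250, 1.325000]
Iteration 4:
  c_4 = (1.216250 + 1.325000)/2 = 1.270625
  f(c_4) = f(1.270625) = -0.051409
  f(a) × f(c) ≥ 0, new interval: [1.270625, 1.325000]

After 4 iteration(s), the approximation is c_4 = 1.270625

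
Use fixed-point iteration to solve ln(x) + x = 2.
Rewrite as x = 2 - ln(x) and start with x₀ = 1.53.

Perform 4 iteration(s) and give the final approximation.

Equation: ln(x) + x = 2
Fixed-point form: x = 2 - ln(x)
x₀ = 1.53

x_1 = g(1.530000) = 1.574732
x_2 = g(1.574732) = 1.545915
x_3 = g(1.545915) = 1.564384
x_4 = g(1.564384) = 1.552508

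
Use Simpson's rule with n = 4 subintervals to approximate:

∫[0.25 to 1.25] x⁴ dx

f(x) = x⁴
a = 0.25, b = 1.25, n = 4
h = (b - a)/n = 0.250000

Simpson's rule: (h/3)[f(x₀) + 4f(x₁) + 2f(x₂) + ... + f(xₙ)]

x_0 = 0.2500, f(x_0) = 0.003906, coefficient = 1
x_1 = 0.5000, f(x_1) = 0.062500, coefficient = 4
x_2 = 0.7500, f(x_2) = 0.316406, coefficient = 2
x_3 = 1.0000, f(x_3) = 1.000000, coefficient = 4
x_4 = 1.2500, f(x_4) = 2.441406, coefficient = 1

I ≈ (0.250000/3) × 7.328125 = 0.610677
Exact value: 0.610156
Error: 0.000521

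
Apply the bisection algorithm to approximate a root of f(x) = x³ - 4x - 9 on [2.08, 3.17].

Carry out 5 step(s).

f(x) = x³ - 4x - 9
Initial interval: [2.08, 3.17]

Iteration 1:
  c_1 = (2.080000 + 3.170000)/2 = 2.625000
  f(c_1) = f(2.625000) = -1.412109
  f(a) × f(c) ≥ 0, new interval: [2.625000, 3.170000]
Iteration 2:
  c_2 = (2.625000 + 3.170000)/2 = 2.897500
  f(c_2) = f(2.897500) = 3.735979
  f(a) × f(c) < 0, new interval: [2.625000, 2.897500]
Iteration 3:
  c_3 = (2.625000 + 2.897500)/2 = 2.761250
  f(c_3) = f(2.761250) = 1.008155
  f(a) × f(c) < 0, new interval: [2.625000, 2.761250]
Iteration 4:
  c_4 = (2.625000 + 2.761250)/2 = 2.693125
  f(c_4) = f(2.693125) = -0.239474
  f(a) × f(c) ≥ 0, new interval: [2.693125, 2.761250]
Iteration 5:
  c_5 = (2.693125 + 2.761250)/2 = 2.727188
  f(c_5) = f(2.727188) = 0.374848
  f(a) × f(c) < 0, new interval: [2.693125, 2.727188]

After 5 iteration(s), the approximation is c_5 = 2.727188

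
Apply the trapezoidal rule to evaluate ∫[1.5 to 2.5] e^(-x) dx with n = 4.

f(x) = e^(-x)
a = 1.5, b = 2.5, n = 4
h = (b - a)/n = 0.250000

Trapezoidal rule: (h/2)[f(x₀) + 2f(x₁) + 2f(x₂) + ... + f(xₙ)]

x_0 = 1.5000, f(x_0) = 0.223130, coefficient = 1
x_1 = 1.7500, f(x_1) = 0.173774, coefficient = 2
x_2 = 2.0000, f(x_2) = 0.135335, coefficient = 2
x_3 = 2.2500, f(x_3) = 0.105399, coefficient = 2
x_4 = 2.5000, f(x_4) = 0.082085, coefficient = 1

I ≈ (0.250000/2) × 1.134232 = 0.141779
Exact value: 0.141045
Error: 0.000734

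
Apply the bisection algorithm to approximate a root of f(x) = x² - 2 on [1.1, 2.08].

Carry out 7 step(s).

f(x) = x² - 2
Initial interval: [1.1, 2.08]

Iteration 1:
  c_1 = (1.100000 + 2.080000)/2 = 1.590000
  f(c_1) = f(1.590000) = 0.528100
  f(a) × f(c) < 0, new interval: [1.100000, 1.590000]
Iteration 2:
  c_2 = (1.100000 + 1.590000)/2 = 1.345000
  f(c_2) = f(1.345000) = -0.190975
  f(a) × f(c) ≥ 0, new interval: [1.345000, 1.590000]
Iteration 3:
  c_3 = (1.345000 + 1.590000)/2 = 1.467500
  f(c_3) = f(1.467500) = 0.153556
  f(a) × f(c) < 0, new interval: [1.345000, 1.467500]
Iteration 4:
  c_4 = (1.345000 + 1.467500)/2 = 1.406250
  f(c_4) = f(1.406250) = -0.022461
  f(a) × f(c) ≥ 0, new interval: [1.406250, 1.467500]
Iteration 5:
  c_5 = (1.406250 + 1.467500)/2 = 1.436875
  f(c_5) = f(1.436875) = 0.064610
  f(a) × f(c) < 0, new interval: [1.406250, 1.436875]
Iteration 6:
  c_6 = (1.406250 + 1.436875)/2 = 1.421563
  f(c_6) = f(1.421563) = 0.020840
  f(a) × f(c) < 0, new interval: [1.406250, 1.421563]
Iteration 7:
  c_7 = (1.406250 + 1.421563)/2 = 1.413906
  f(c_7) = f(1.413906) = -0.000869
  f(a) × f(c) ≥ 0, new interval: [1.413906, 1.421563]

After 7 iteration(s), the approximation is c_7 = 1.413906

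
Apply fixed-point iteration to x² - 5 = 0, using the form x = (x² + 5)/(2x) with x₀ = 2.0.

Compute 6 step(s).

Equation: x² - 5 = 0
Fixed-point form: x = (x² + 5)/(2x)
x₀ = 2.0

x_1 = g(2.000000) = 2.250000
x_2 = g(2.250000) = 2.236111
x_3 = g(2.236111) = 2.236068
x_4 = g(2.236068) = 2.236068
x_5 = g(2.236068) = 2.236068
x_6 = g(2.236068) = 2.236068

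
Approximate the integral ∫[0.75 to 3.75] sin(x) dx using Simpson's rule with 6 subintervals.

f(x) = sin(x)
a = 0.75, b = 3.75, n = 6
h = (b - a)/n = 0.500000

Simpson's rule: (h/3)[f(x₀) + 4f(x₁) + 2f(x₂) + ... + f(xₙ)]

x_0 = 0.7500, f(x_0) = 0.681639, coefficient = 1
x_1 = 1.2500, f(x_1) = 0.948985, coefficient = 4
x_2 = 1.7500, f(x_2) = 0.983986, coefficient = 2
x_3 = 2.2500, f(x_3) = 0.778073, coefficient = 4
x_4 = 2.7500, f(x_4) = 0.381661, coefficient = 2
x_5 = 3.2500, f(x_5) = -0.108195, coefficient = 4
x_6 = 3.7500, f(x_6) = -0.571561, coefficient = 1

I ≈ (0.500000/3) × 9.316822 = 1.552804
Exact value: 1.552248
Error: 0.000555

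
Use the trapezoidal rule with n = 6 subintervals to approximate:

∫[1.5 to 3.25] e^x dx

f(x) = e^x
a = 1.5, b = 3.25, n = 6
h = (b - a)/n = 0.291667

Trapezoidal rule: (h/2)[f(x₀) + 2f(x₁) + 2f(x₂) + ... + f(xₙ)]

x_0 = 1.5000, f(x_0) = 4.481689, coefficient = 1
x_1 = 1.7917, f(x_1) = 5.999443, coefficient = 2
x_2 = 2.0833, f(x_2) = 8.031195, coefficient = 2
x_3 = 2.3750, f(x_3) = 10.751013, coefficient = 2
x_4 = 2.6667, f(x_4) = 14.391916, coefficient = 2
x_5 = 2.9583, f(x_5) = 19.265835, coefficient = 2
x_6 = 3.2500, f(x_6) = 25.790340, coefficient = 1

I ≈ (0.291667/2) × 147.150834 = 21.459497
Exact value: 21.308651
Error: 0.150846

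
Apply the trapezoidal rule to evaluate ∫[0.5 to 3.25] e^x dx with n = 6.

f(x) = e^x
a = 0.5, b = 3.25, n = 6
h = (b - a)/n = 0.458333

Trapezoidal rule: (h/2)[f(x₀) + 2f(x₁) + 2f(x₂) + ... + f(xₙ)]

x_0 = 0.5000, f(x_0) = 1.648721, coefficient = 1
x_1 = 0.9583, f(x_1) = 2.607347, coefficient = 2
x_2 = 1.4167, f(x_2) = 4.123353, coefficient = 2
x_3 = 1.8750, f(x_3) = 6.520819, coefficient = 2
x_4 = 2.3333, f(x_4) = 10.312259, coefficient = 2
x_5 = 2.7917, f(x_5) = 16.308177, coefficient = 2
x_6 = 3.2500, f(x_6) = 25.790340, coefficient = 1

I ≈ (0.458333/2) × 107.182972 = 24.562764
Exact value: 24.141619
Error: 0.421146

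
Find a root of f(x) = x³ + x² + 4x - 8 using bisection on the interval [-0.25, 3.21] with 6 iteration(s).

f(x) = x³ + x² + 4x - 8
Initial interval: [-0.25, 3.21]

Iteration 1:
  c_1 = (-0.250000 + 3.210000)/2 = 1.480000
  f(c_1) = f(1.480000) = 3.352192
  f(a) × f(c) < 0, new interval: [-0.250000, 1.480000]
Iteration 2:
  c_2 = (-0.250000 + 1.480000)/2 = 0.615000
  f(c_2) = f(0.615000) = -4.929167
  f(a) × f(c) ≥ 0, new interval: [0.615000, 1.480000]
Iteration 3:
  c_3 = (0.615000 + 1.480000)/2 = 1.047500
  f(c_3) = f(1.047500) = -1.563368
  f(a) × f(c) ≥ 0, new interval: [1.047500, 1.480000]
Iteration 4:
  c_4 = (1.047500 + 1.480000)/2 = 1.263750
  f(c_4) = f(1.263750) = 0.670354
  f(a) × f(c) < 0, new interval: [1.047500, 1.263750]
Iteration 5:
  c_5 = (1.047500 + 1.263750)/2 = 1.155625
  f(c_5) = f(1.155625) = -0.498729
  f(a) × f(c) ≥ 0, new interval: [1.155625, 1.263750]
Iteration 6:
  c_6 = (1.155625 + 1.263750)/2 = 1.209687
  f(c_6) = f(1.209687) = 0.072283
  f(a) × f(c) < 0, new interval: [1.155625, 1.209687]

After 6 iteration(s), the approximation is c_6 = 1.209687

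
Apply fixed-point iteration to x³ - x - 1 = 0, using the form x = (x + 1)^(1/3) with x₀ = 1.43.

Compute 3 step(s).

Equation: x³ - x - 1 = 0
Fixed-point form: x = (x + 1)^(1/3)
x₀ = 1.43

x_1 = g(1.430000) = 1.344421
x_2 = g(1.344421) = 1.328450
x_3 = g(1.328450) = 1.325426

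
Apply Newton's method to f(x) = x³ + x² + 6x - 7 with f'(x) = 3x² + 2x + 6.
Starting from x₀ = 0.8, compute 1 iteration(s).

f(x) = x³ + x² + 6x - 7
f'(x) = 3x² + 2x + 6
x₀ = 0.8

Newton-Raphson formula: x_{n+1} = x_n - f(x_n)/f'(x_n)

Iteration 1:
  f(0.800000) = -1.048000
  f'(0.800000) = 9.520000
  x_1 = 0.800000 - (-1.048000)/9.520000 = 0.910084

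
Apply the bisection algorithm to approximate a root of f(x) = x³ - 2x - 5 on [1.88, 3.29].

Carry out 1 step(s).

f(x) = x³ - 2x - 5
Initial interval: [1.88, 3.29]

Iteration 1:
  c_1 = (1.880000 + 3.290000)/2 = 2.585000
  f(c_1) = f(2.585000) = 7.103552
  f(a) × f(c) < 0, new interval: [1.880000, 2.585000]

After 1 iteration(s), the approximation is c_1 = 2.585000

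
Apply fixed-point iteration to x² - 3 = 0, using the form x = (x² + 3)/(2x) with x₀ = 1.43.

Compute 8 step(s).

Equation: x² - 3 = 0
Fixed-point form: x = (x² + 3)/(2x)
x₀ = 1.43

x_1 = g(1.430000) = 1.763951
x_2 = g(1.763951) = 1.732339
x_3 = g(1.732339) = 1.732051
x_4 = g(1.732051) = 1.732051
x_5 = g(1.732051) = 1.732051
x_6 = g(1.732051) = 1.732051
x_7 = g(1.732051) = 1.732051
x_8 = g(1.732051) = 1.732051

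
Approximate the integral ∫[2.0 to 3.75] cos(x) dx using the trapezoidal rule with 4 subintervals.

f(x) = cos(x)
a = 2.0, b = 3.75, n = 4
h = (b - a)/n = 0.437500

Trapezoidal rule: (h/2)[f(x₀) + 2f(x₁) + 2f(x₂) + ... + f(xₙ)]

x_0 = 2.0000, f(x_0) = -0.416147, coefficient = 1
x_1 = 2.4375, f(x_1) = -0.762199, coefficient = 2
x_2 = 2.8750, f(x_2) = -0.964674, coefficient = 2
x_3 = 3.3125, f(x_3) = -0.985431, coefficient = 2
x_4 = 3.7500, f(x_4) = -0.820559, coefficient = 1

I ≈ (0.437500/2) × -6.661315 = -1.457163
Exact value: -1.480859
Error: 0.023696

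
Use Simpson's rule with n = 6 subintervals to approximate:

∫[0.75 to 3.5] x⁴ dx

f(x) = x⁴
a = 0.75, b = 3.5, n = 6
h = (b - a)/n = 0.458333

Simpson's rule: (h/3)[f(x₀) + 4f(x₁) + 2f(x₂) + ... + f(xₙ)]

x_0 = 0.7500, f(x_0) = 0.316406, coefficient = 1
x_1 = 1.2083, f(x_1) = 2.131803, coefficient = 4
x_2 = 1.6667, f(x_2) = 7.716049, coefficient = 2
x_3 = 2.1250, f(x_3) = 20.390869, coefficient = 4
x_4 = 2.5833, f(x_4) = 44.537085, coefficient = 2
x_5 = 3.0417, f(x_5) = 85.594621, coefficient = 4
x_6 = 3.5000, f(x_6) = 150.062500, coefficient = 1

I ≈ (0.458333/3) × 687.354348 = 105.012470
Exact value: 104.996289
Error: 0.016181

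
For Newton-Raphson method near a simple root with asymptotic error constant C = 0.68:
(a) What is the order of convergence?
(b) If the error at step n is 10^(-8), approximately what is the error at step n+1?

(a) Newton-Raphson has quadratic (order 2) convergence near simple roots.
    This means |e_{n+1}| ≈ C|e_n|².

(b) With |e_n| = 10^(-8) and C = 0.68:
    |e_{n+1}| ≈ 0.68 × (10^(-8))² = 0.68 × 10^(-16)

(a) 2 (quadratic); (b) |e_{n+1}| ≈ 6.800e-17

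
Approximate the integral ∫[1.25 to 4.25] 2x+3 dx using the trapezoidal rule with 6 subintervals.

f(x) = 2x+3
a = 1.25, b = 4.25, n = 6
h = (b - a)/n = 0.500000

Trapezoidal rule: (h/2)[f(x₀) + 2f(x₁) + 2f(x₂) + ... + f(xₙ)]

x_0 = 1.2500, f(x_0) = 5.500000, coefficient = 1
x_1 = 1.7500, f(x_1) = 6.500000, coefficient = 2
x_2 = 2.2500, f(x_2) = 7.500000, coefficient = 2
x_3 = 2.7500, f(x_3) = 8.500000, coefficient = 2
x_4 = 3.2500, f(x_4) = 9.500000, coefficient = 2
x_5 = 3.7500, f(x_5) = 10.500000, coefficient = 2
x_6 = 4.2500, f(x_6) = 11.500000, coefficient = 1

I ≈ (0.500000/2) × 102.000000 = 25.500000
Exact value: 25.500000
Error: 0.000000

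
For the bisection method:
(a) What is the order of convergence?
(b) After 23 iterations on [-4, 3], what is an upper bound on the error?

(a) Bisection has linear (order 1) convergence; the error is halved each step.

(b) Error bound = (b-a)/2^n = (3 - (-4))/2^{23}
    = 7/2^{23}

(a) 1 (linear); (b) error ≤ 8.34e-07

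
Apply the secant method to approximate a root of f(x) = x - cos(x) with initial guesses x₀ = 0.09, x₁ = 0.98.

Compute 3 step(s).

f(x) = x - cos(x)
x₀ = 0.09, x₁ = 0.98

Secant formula: x_{n+1} = x_n - f(x_n)(x_n - x_{n-1})/(f(x_n) - f(x_{n-1}))

Iteration 1:
  f(0.090000) = -0.905953
  f(0.980000) = 0.422977
  x_2 = 0.980000 - 0.422977×(0.980000 - 0.090000)/(0.422977 - (-0.905953))
       = 0.696727
Iteration 2:
  f(0.980000) = 0.422977
  f(0.696727) = -0.070219
  x_3 = 0.696727 - (-0.070219)×(0.696727 - 0.980000)/(-0.070219 - 0.422977)
       = 0.737058
Iteration 3:
  f(0.696727) = -0.070219
  f(0.737058) = -0.003390
  x_4 = 0.737058 - (-0.003390)×(0.737058 - 0.696727)/(-0.003390 - (-0.070219))
       = 0.739105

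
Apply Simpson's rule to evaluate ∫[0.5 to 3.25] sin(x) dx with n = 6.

f(x) = sin(x)
a = 0.5, b = 3.25, n = 6
h = (b - a)/n = 0.458333

Simpson's rule: (h/3)[f(x₀) + 4f(x₁) + 2f(x₂) + ... + f(xₙ)]

x_0 = 0.5000, f(x_0) = 0.479426, coefficient = 1
x_1 = 0.9583, f(x_1) = 0.818235, coefficient = 4
x_2 = 1.4167, f(x_2) = 0.988146, coefficient = 2
x_3 = 1.8750, f(x_3) = 0.954086, coefficient = 4
x_4 = 2.3333, f(x_4) = 0.723086, coefficient = 2
x_5 = 2.7917, f(x_5) = 0.342828, coefficient = 4
x_6 = 3.2500, f(x_6) = -0.108195, coefficient = 1

I ≈ (0.458333/3) × 12.254288 = 1.872183
Exact value: 1.871712
Error: 0.000471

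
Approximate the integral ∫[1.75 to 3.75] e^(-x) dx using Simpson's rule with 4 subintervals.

f(x) = e^(-x)
a = 1.75, b = 3.75, n = 4
h = (b - a)/n = 0.500000

Simpson's rule: (h/3)[f(x₀) + 4f(x₁) + 2f(x₂) + ... + f(xₙ)]

x_0 = 1.7500, f(x_0) = 0.173774, coefficient = 1
x_1 = 2.2500, f(x_1) = 0.105399, coefficient = 4
x_2 = 2.7500, f(x_2) = 0.063928, coefficient = 2
x_3 = 3.2500, f(x_3) = 0.038774, coefficient = 4
x_4 = 3.7500, f(x_4) = 0.023518, coefficient = 1

I ≈ (0.500000/3) × 0.901841 = 0.150307
Exact value: 0.150256
Error: 0.000051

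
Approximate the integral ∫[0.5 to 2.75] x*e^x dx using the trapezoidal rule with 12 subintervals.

f(x) = x*e^x
a = 0.5, b = 2.75, n = 12
h = (b - a)/n = 0.187500

Trapezoidal rule: (h/2)[f(x₀) + 2f(x₁) + 2f(x₂) + ... + f(xₙ)]

x_0 = 0.5000, f(x_0) = 0.824361, coefficient = 1
x_1 = 0.6875, f(x_1) = 1.367257, coefficient = 2
x_2 = 0.8750, f(x_2) = 2.099016, coefficient = 2
x_3 = 1.0625, f(x_3) = 3.074446, coefficient = 2
x_4 = 1.2500, f(x_4) = 4.362929, coefficient = 2
x_5 = 1.4375, f(x_5) = 6.052101, coefficient = 2
x_6 = 1.6250, f(x_6) = 8.252431, coefficient = 2
x_7 = 1.8125, f(x_7) = 11.102909, coefficient = 2
x_8 = 2.0000, f(x_8) = 14.778112, coefficient = 2
x_9 = 2.1875, f(x_9) = 19.496975, coefficient = 2
x_10 = 2.3750, f(x_10) = 25.533656, coefficient = 2
x_11 = 2.5625, f(x_11) = 33.231006, coefficient = 2
x_12 = 2.7500, f(x_12) = 43.017238, coefficient = 1

I ≈ (0.187500/2) × 302.543273 = 28.363432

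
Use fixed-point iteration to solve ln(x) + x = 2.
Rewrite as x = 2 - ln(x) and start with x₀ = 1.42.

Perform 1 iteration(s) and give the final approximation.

Equation: ln(x) + x = 2
Fixed-point form: x = 2 - ln(x)
x₀ = 1.42

x_1 = g(1.420000) = 1.649343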